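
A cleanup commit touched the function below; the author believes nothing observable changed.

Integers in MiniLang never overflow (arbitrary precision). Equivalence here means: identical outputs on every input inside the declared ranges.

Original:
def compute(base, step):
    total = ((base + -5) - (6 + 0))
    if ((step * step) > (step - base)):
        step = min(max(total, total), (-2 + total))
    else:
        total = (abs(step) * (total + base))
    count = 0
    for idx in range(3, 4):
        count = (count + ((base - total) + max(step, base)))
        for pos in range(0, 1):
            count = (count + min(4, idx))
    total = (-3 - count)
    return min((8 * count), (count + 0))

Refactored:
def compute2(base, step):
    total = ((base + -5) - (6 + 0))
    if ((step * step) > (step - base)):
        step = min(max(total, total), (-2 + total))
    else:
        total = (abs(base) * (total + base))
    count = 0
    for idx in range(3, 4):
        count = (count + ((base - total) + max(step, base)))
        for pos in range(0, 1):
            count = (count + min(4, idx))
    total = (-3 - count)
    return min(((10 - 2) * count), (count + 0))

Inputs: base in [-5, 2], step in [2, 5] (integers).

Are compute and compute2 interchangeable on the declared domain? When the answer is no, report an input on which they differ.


The rewrite breaks on base=-5, step=2, where the results are 42 and 105.
compute: total = -16; ((step * step) > (step - base)) -> false; total = -42; count = 0; [idx=3]; count = 39; [pos=0]; count = 42; total = -45; return 42
compute2: total = -16; ((step * step) > (step - base)) -> false; total = -105; count = 0; [idx=3]; count = 102; [pos=0]; count = 105; total = -108; return 105
verdict: not equivalent; witness: base=-5, step=2


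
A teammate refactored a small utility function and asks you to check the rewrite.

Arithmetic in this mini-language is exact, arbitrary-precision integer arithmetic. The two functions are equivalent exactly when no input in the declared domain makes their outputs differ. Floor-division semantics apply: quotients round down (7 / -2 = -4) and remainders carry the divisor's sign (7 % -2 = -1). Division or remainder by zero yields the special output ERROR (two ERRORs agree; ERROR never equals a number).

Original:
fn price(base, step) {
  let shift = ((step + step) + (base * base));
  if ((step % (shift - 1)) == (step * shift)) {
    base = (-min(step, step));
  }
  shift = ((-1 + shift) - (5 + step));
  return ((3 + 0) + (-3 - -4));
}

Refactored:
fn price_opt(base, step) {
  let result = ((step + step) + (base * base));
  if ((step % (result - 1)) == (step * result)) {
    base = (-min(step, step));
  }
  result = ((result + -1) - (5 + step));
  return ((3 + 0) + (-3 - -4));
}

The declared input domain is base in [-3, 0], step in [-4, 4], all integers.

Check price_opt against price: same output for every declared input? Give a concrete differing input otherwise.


Differences: local variable names differ — yet all 36 inputs agree.
verdict: equivalent


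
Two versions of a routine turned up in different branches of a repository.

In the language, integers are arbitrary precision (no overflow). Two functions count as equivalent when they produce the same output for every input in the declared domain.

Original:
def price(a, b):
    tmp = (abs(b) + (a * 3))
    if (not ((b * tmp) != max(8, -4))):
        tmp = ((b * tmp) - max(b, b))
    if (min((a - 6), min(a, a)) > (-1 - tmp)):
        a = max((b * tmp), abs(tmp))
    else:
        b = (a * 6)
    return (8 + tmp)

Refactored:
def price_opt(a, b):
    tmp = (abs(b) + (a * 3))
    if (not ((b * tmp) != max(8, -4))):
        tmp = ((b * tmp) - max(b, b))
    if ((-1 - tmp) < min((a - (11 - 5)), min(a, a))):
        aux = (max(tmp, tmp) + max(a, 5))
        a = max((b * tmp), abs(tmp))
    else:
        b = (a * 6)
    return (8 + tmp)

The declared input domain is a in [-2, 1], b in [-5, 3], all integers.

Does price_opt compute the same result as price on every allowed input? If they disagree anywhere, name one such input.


Reading the diff, among the changes: local variable names differ; and statement counts differ; and min/max/abs usage differs; and arithmetic usage differs; and comparison usage differs; and constant usage differs.
As a probe, take a=-1, b=-4: price runs tmp=1, then (not ((b * tmp) != max(8, -4))) is false, then (min((a - 6), min(a, a)) > (-1 - tmp)) is false, then b=-6, then returns 9; price_opt runs tmp=1, then (not ((b * tmp) != max(8, -4))) is false, then ((-1 - tmp) < min((a - (11 - 5)), min(a, a))) is false, then b=-6, then returns 9; both end at 9.
Across all 36 domain points the two functions coincide.
verdict: equivalent


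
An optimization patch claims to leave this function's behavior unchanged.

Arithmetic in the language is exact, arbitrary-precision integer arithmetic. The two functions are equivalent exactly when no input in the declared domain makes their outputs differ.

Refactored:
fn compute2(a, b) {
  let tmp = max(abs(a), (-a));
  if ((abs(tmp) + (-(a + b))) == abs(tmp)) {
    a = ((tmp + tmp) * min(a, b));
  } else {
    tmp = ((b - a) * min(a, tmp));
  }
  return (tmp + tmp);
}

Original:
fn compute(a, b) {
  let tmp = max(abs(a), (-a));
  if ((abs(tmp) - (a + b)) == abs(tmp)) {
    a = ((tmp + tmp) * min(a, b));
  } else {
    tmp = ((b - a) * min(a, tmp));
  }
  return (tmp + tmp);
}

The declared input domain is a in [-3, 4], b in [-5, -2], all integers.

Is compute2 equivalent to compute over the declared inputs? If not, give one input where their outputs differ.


The two versions differ — the changes include arithmetic usage differs.
Tracing a=-1, b=-3: compute: tmp becomes 1; next ((abs(tmp) - (a + b)) == abs(tmp)) evaluates to false; next tmp becomes 2; next final value 4 | compute2: tmp becomes 1; next ((abs(tmp) + (-(a + b))) == abs(tmp)) evaluates to false; next tmp becomes 2; next final value 4 — matching result 4.
Checked all 32 inputs in the declared domain: the outputs agree on every one.
verdict: equivalent


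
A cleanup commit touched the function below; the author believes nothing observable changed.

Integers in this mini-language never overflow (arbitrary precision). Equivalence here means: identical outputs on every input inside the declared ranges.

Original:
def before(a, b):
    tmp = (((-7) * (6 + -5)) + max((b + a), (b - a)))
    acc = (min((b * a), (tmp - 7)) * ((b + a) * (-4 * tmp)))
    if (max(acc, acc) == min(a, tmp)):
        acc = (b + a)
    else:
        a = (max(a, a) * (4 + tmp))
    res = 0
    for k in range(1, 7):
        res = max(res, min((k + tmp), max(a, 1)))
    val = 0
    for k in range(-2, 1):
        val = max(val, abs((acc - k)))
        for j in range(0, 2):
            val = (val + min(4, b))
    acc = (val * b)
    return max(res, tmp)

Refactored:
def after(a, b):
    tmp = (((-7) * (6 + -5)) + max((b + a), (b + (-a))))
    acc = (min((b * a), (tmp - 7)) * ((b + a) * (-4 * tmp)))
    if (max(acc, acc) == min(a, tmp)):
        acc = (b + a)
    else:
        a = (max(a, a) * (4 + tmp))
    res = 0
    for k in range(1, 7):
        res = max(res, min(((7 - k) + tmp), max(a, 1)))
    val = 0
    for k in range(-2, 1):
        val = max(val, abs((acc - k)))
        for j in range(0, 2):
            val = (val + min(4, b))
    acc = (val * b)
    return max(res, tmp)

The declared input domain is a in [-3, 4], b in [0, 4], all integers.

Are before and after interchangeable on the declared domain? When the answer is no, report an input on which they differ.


This is a faithful refactor — constant usage differs, plus arithmetic usage differs, but the computed results match everywhere.
Spot check at a=-3, b=3 — before: tmp becomes -1; next acc becomes 0; next (max(acc, acc) == min(a, tmp)) evaluates to false; next a becomes -9; next res becomes 0; next at k=1:; next res becomes 0; next at k=2:; next res becomes 1; next at k=3:; next res becomes 1; next at k=4:; next res becomes 1; next at k=5:; next res becomes 1; next at k=6:; next res becomes 1; next val becomes 0; next at k=-2:; next val becomes 2; next at j=0:; next val becomes 5; next at j=1:; next val becomes 8; next at k=-1:; next val becomes 8; next at j=0:; next val becomes 11; next at j=1:; next val becomes 14; next at k=0:; next val becomes 14; next at j=0:; next val becomes 17; next at j=1:; next val becomes 20; next acc becomes 60; next final value 1. after: tmp becomes -1; next acc becomes 0; next (max(acc, acc) == min(a, tmp)) evaluates to false; next a becomes -9; next res becomes 0; next at k=1:; next res becomes 1; next at k=2:; next res becomes 1; next at k=3:; next res becomes 1; next at k=4:; next res becomes 1; next at k=5:; next res becomes 1; next at k=6:; next res becomes 1; next val becomes 0; next at k=-2:; next val becomes 2; next at j=0:; next val becomes 5; next at j=1:; next val becomes 8; next at k=-1:; next val becomes 8; next at j=0:; next val becomes 11; next at j=1:; next val becomes 14; next at k=0:; next val becomes 14; next at j=0:; next val becomes 17; next at j=1:; next val becomes 20; next acc becomes 60; next final value 1. Both give 1.
An exhaustive pass over the 40 declared inputs shows identical outputs.
verdict: equivalent


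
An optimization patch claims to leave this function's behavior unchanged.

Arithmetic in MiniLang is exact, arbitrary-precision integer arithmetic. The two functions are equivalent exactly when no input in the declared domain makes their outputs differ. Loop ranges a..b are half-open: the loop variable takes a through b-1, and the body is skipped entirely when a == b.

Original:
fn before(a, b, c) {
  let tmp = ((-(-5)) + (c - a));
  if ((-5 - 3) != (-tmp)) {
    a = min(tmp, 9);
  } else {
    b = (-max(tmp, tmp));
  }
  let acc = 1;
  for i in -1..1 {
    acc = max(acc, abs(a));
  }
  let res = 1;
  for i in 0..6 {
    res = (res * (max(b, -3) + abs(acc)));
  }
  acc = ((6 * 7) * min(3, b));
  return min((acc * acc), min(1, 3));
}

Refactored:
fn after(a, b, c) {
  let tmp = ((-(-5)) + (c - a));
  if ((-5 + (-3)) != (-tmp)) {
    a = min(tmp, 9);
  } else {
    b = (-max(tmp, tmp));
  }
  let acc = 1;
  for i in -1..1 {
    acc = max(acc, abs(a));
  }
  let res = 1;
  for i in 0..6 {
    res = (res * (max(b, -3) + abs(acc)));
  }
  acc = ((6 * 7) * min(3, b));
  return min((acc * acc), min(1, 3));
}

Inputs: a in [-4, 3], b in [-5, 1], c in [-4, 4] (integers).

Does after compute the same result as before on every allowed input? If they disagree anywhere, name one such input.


The two versions differ — the changes include arithmetic usage differs.
Tracing a=1, b=1, c=-2: before: tmp := 2 | ((-5 - 3) != (-tmp)): true | a := 2 | acc := 1 | iter i=-1: | acc := 2 | iter i=0: | acc := 2 | res := 1 | iter i=0: | res := 3 | iter i=1: | res := 9 | iter i=2: | res := 27 | iter i=3: | res := 81 | iter i=4: | res := 243 | iter i=5: | res := 729 | acc := 42 | result 1 | after: tmp := 2 | ((-5 + (-3)) != (-tmp)): true | a := 2 | acc := 1 | iter i=-1: | acc := 2 | iter i=0: | acc := 2 | res := 1 | iter i=0: | res := 3 | iter i=1: | res := 9 | iter i=2: | res := 27 | iter i=3: | res := 81 | iter i=4: | res := 243 | iter i=5: | res := 729 | acc := 42 | result 1 — matching result 1.
Across all 504 domain points the two functions coincide.
verdict: equivalent


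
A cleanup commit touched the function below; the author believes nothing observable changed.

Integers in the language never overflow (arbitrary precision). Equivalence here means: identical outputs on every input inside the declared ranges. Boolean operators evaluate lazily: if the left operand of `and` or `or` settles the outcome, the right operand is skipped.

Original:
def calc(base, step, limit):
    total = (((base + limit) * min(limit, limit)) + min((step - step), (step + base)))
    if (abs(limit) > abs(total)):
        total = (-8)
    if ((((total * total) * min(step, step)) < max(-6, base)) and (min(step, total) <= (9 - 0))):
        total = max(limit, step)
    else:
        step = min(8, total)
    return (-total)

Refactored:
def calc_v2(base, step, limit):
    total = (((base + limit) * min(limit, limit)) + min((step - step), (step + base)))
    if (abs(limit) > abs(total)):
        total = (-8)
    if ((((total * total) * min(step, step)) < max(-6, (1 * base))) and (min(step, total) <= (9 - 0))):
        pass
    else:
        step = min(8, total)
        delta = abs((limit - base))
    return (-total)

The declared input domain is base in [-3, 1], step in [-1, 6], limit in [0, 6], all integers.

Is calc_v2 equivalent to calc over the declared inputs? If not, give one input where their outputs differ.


Not equivalent: base=-3, step=-1, limit=0 separates them (0 vs 4).
calc: total := -4 | (abs(limit) > abs(total)): false | ((((total * total) * min(step, step)) < max(-6, base)) and (min(step, total) <= (9 - 0))): true | total := 0 | result 0
calc_v2: total := -4 | (abs(limit) > abs(total)): false | ((((total * total) * min(step, step)) < max(-6, (1 * base))) and (min(step, total) <= (9 - 0))): true | result 4
verdict: not equivalent; witness: base=-3, step=-1, limit=0


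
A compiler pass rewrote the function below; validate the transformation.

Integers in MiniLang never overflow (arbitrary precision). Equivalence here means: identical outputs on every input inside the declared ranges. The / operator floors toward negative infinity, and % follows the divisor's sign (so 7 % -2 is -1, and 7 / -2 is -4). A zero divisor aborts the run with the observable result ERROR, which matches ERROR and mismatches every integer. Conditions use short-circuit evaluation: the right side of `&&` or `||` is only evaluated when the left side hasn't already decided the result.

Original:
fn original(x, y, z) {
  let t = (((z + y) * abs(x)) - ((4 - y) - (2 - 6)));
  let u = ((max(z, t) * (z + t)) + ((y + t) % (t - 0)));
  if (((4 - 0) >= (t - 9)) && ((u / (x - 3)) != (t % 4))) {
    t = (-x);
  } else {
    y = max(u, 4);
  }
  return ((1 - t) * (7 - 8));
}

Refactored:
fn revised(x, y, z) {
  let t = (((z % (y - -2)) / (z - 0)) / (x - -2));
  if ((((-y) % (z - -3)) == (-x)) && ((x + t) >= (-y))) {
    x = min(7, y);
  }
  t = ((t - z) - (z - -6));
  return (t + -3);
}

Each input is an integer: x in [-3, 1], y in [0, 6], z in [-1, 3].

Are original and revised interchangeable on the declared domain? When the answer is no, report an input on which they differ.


The rewrite breaks on x=-3, y=0, z=-1, where the results are 2 and -6.
original: t=-11, then u=12, then (((4 - 0) >= (t - 9)) && ((u / (x - 3)) != (t % 4))) is true, then t=3, then returns 2
revised: t=1, then ((((-y) % (z - -3)) == (-x)) && ((x + t) >= (-y))) is false, then t=-3, then returns -6
verdict: not equivalent; witness: x=-3, y=0, z=-1


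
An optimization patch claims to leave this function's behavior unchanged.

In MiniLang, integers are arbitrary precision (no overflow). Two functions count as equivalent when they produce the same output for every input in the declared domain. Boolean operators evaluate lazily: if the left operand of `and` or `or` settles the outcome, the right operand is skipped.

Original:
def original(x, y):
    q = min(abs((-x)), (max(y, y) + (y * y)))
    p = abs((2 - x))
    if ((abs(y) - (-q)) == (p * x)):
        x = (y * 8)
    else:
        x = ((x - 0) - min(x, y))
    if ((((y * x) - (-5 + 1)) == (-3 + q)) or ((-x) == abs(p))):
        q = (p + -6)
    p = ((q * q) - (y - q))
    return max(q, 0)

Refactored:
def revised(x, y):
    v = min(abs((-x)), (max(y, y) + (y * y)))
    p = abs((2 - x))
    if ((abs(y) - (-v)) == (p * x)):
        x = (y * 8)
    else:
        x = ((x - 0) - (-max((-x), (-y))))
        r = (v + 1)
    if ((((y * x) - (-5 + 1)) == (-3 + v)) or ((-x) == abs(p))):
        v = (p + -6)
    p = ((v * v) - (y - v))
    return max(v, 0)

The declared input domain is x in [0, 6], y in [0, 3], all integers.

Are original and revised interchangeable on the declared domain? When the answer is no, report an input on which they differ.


Equivalent — the differences include statement counts differ, plus local variable names differ, plus constant usage differs, plus min/max/abs usage differs, plus arithmetic usage differs, yet no declared input distinguishes the two.
One worked example (x=2, y=3) — original: q := 2 | p := 0 | ((abs(y) - (-q)) == (p * x)): false | x := 0 | ((((y * x) - (-5 + 1)) == (-3 + q)) or ((-x) == abs(p))): true | q := -6 | p := 27 | result 0; revised: v := 2 | p := 0 | ((abs(y) - (-v)) == (p * x)): false | x := 0 | r := 3 | ((((y * x) - (-5 + 1)) == (-3 + v)) or ((-x) == abs(p))): true | v := -6 | p := 27 | result 0; agreement on 0.
Checked all 28 inputs in the declared domain: the outputs agree on every one.
verdict: equivalent


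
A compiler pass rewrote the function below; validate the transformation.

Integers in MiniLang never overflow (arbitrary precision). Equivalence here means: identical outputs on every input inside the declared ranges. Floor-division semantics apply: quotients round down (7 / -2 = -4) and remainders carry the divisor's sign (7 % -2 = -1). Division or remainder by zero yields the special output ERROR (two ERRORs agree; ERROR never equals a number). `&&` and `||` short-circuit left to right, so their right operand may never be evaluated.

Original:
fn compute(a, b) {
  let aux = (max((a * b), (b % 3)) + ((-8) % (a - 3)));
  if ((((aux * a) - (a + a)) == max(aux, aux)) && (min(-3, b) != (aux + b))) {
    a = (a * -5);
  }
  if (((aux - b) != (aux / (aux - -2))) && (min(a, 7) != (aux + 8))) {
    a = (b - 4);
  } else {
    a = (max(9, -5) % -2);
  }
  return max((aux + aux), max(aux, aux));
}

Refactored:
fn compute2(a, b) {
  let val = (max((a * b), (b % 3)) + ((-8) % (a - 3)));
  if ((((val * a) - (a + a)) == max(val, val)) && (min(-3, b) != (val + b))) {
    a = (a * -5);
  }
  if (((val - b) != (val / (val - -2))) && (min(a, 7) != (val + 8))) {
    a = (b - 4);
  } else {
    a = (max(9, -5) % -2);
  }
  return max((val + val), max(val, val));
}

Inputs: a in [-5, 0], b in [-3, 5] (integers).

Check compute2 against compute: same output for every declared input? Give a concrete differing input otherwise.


The two versions differ — the changes include local variable names differ.
One worked example (a=-2, b=-3) — compute: aux becomes 3; next ((((aux * a) - (a + a)) == max(aux, aux)) && (min(-3, b) != (aux + b))) evaluates to false; next (((aux - b) != (aux / (aux - -2))) && (min(a, 7) != (aux + 8))) evaluates to true; next a becomes -7; next final value 6; compute2: val becomes 3; next ((((val * a) - (a + a)) == max(val, val)) && (min(-3, b) != (val + b))) evaluates to false; next (((val - b) != (val / (val - -2))) && (min(a, 7) != (val + 8))) evaluates to true; next a becomes -7; next final value 6; agreement on 6.
Across all 54 domain points the two functions coincide.
verdict: equivalent


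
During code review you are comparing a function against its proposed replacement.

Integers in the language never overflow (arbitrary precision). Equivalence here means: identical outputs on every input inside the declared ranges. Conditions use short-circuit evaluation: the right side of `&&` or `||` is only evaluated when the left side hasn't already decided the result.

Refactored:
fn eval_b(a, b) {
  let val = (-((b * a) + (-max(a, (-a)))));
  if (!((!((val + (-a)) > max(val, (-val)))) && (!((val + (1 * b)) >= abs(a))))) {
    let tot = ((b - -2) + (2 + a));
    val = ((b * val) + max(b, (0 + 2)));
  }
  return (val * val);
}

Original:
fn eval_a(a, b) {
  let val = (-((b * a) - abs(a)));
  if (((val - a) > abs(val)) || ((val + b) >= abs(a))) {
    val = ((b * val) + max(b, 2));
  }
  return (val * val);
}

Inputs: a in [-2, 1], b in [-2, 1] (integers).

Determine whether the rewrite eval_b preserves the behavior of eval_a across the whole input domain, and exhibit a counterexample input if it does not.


Among the additions is an assignment to `tot` whose value nothing reads, and its value is discarded.
Spot check at a=-2, b=1 — eval_a: val=4, then (((val - a) > abs(val)) || ((val + b) >= abs(a))) is true, then val=6, then returns 36. eval_b: val=4, then (!((!((val + (-a)) > max(val, (-val)))) && (!((val + (1 * b)) >= abs(a))))) is true, then tot=3, then val=6, then returns 36. Both give 36.
Checked all 16 inputs in the declared domain: the outputs agree on every one.
verdict: equivalent


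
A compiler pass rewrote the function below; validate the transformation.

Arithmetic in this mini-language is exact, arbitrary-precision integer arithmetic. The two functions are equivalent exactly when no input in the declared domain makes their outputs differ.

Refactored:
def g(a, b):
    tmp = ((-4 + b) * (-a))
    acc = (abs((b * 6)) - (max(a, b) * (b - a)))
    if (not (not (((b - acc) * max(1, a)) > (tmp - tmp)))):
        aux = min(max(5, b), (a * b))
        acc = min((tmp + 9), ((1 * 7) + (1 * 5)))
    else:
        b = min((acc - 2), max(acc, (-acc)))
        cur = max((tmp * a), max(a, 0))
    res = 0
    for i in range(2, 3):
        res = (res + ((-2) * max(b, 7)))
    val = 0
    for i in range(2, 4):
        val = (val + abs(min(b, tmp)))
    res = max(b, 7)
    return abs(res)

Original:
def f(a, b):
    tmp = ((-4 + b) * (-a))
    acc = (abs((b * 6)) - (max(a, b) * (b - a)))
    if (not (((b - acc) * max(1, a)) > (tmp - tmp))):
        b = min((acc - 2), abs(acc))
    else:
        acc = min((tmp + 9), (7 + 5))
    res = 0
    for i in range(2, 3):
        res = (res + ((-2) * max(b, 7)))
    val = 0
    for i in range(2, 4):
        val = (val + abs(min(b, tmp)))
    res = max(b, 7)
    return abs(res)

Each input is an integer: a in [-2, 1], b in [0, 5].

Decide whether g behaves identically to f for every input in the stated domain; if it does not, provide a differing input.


Reading the diff, among the changes: min/max/abs usage differs; also arithmetic usage differs; also statement counts differ; also local variable names differ; also constant usage differs; also boolean connective usage differs.
Spot check at a=1, b=0 — f: tmp becomes 4; next acc becomes 1; next (not (((b - acc) * max(1, a)) > (tmp - tmp))) evaluates to true; next b becomes -1; next res becomes 0; next at i=2:; next res becomes -14; next val becomes 0; next at i=2:; next val becomes 1; next at i=3:; next val becomes 2; next res becomes 7; next final value 7. g: tmp becomes 4; next acc becomes 1; next (not (not (((b - acc) * max(1, a)) > (tmp - tmp)))) evaluates to false; next b becomes -1; next cur becomes 4; next res becomes 0; next at i=2:; next res becomes -14; next val becomes 0; next at i=2:; next val becomes 1; next at i=3:; next val becomes 2; next res becomes 7; next final value 7. Both give 7.
Every one of the 24 inputs gives matching results.
verdict: equivalent


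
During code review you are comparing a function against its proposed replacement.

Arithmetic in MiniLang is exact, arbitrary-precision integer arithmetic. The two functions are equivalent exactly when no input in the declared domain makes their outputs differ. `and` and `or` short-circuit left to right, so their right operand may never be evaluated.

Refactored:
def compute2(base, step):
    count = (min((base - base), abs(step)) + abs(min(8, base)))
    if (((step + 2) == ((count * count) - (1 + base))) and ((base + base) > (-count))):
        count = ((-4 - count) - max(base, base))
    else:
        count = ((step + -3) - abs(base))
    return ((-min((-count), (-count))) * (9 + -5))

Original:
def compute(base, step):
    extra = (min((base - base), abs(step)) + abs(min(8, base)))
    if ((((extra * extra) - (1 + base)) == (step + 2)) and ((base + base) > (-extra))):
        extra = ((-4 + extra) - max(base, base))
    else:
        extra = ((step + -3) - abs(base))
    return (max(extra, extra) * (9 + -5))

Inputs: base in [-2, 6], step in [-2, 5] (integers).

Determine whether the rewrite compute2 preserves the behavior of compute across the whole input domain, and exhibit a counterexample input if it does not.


Run the pair on base=2, step=-1.
compute: extra=2, then ((((extra * extra) - (1 + base)) == (step + 2)) and ((base + base) > (-extra))) is true, then extra=-4, then returns -16
compute2: count=2, then (((step + 2) == ((count * count) - (1 + base))) and ((base + base) > (-count))) is true, then count=-8, then returns -32
-16 and -32 differ, so these are not the same function on this domain.
verdict: not equivalent; witness: base=2, step=-1


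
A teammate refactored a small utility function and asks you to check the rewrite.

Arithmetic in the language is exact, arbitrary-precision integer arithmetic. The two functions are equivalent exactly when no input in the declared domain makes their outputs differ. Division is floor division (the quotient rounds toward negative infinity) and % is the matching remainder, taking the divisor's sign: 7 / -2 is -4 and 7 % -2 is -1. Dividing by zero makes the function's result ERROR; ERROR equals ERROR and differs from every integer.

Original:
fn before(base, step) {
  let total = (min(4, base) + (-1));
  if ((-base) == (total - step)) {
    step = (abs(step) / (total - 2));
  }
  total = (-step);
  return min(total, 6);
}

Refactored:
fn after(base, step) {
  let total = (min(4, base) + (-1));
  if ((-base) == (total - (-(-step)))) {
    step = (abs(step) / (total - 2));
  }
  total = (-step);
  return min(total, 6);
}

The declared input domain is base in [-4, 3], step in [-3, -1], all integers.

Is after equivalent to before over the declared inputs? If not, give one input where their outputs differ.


Side by side, the visible changes include: same computation, different form.
One worked example (base=-1, step=-3) — before: total = -2; ((-base) == (total - step)) -> true; step = -1; total = 1; return 1; after: total = -2; ((-base) == (total - (-(-step)))) -> true; step = -1; total = 1; return 1; agreement on 1.
Checked all 24 inputs in the declared domain: the outputs agree on every one.
verdict: equivalent


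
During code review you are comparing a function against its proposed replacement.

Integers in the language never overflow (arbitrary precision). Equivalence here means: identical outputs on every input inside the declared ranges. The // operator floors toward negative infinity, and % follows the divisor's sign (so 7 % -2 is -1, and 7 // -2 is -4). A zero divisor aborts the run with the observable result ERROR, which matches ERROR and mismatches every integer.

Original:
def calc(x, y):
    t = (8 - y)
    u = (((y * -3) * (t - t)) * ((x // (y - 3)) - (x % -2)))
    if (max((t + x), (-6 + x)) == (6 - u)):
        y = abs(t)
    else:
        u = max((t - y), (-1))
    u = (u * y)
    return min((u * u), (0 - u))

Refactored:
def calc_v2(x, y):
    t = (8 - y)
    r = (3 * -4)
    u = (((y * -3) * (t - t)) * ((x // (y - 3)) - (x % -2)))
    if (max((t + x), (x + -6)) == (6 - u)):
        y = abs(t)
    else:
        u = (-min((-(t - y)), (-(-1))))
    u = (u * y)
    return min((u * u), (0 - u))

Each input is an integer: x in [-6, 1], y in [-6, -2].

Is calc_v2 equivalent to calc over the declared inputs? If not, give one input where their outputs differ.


Comparing the listings, the differences include: arithmetic usage differs, plus local variable names differ, plus statement counts differ, plus min/max/abs usage differs, plus constant usage differs.
One worked example (x=-6, y=-6) — calc: t := 14 | u := 0 | (max((t + x), (-6 + x)) == (6 - u)): false | u := 20 | u := -120 | result 120; calc_v2: t := 14 | r := -12 | u := 0 | (max((t + x), (x + -6)) == (6 - u)): false | u := 20 | u := -120 | result 120; agreement on 120.
Across all 40 domain points the two functions coincide.
verdict: equivalent


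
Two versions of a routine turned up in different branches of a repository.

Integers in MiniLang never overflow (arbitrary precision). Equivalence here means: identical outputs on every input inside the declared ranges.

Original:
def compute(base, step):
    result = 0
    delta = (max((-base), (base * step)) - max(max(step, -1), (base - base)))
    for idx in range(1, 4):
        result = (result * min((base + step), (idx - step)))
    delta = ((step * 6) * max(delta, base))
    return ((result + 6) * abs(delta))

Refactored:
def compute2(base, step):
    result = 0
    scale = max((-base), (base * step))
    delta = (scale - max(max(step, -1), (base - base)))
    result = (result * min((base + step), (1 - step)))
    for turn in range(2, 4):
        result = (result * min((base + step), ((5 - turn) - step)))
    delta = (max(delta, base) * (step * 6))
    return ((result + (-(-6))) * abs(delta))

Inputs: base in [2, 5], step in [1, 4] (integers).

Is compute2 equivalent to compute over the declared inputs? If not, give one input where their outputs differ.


This is a faithful refactor — loop structure differs, constant usage differs, local variable names differ, statement counts differ, min/max/abs usage differs, arithmetic usage differs, but the computed results match everywhere.
Tracing base=2, step=4: compute: result = 0; delta = 4; [idx=1]; result = 0; [idx=2]; result = 0; [idx=3]; result = 0; delta = 96; return 576 | compute2: result = 0; scale = 8; delta = 4; result = 0; [turn=2]; result = 0; [turn=3]; result = 0; delta = 96; return 576 — matching result 576.
An exhaustive pass over the 16 declared inputs shows identical outputs.
verdict: equivalent


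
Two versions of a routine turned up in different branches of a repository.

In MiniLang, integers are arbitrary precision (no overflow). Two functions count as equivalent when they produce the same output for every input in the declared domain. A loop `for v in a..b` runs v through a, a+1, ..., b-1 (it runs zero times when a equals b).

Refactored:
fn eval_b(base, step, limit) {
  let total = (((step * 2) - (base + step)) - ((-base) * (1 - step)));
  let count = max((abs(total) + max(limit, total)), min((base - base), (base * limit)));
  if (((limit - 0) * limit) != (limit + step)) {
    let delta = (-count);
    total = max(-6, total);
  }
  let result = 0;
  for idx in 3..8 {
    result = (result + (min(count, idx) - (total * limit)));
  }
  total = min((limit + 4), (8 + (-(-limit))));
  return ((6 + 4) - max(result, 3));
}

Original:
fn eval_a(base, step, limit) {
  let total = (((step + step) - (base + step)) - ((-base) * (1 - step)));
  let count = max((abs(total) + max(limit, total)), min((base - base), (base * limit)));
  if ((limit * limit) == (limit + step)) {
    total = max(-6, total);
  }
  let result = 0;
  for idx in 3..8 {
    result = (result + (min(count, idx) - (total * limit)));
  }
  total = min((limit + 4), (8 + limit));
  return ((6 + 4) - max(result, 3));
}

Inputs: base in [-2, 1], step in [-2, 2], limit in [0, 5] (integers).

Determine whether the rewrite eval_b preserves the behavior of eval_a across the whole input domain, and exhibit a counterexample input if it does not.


There is a behavioral-looking edit here, yet the outcome never shifts on this domain.
One worked example (base=-2, step=2, limit=4) — eval_a: total = 6; count = 12; ((limit * limit) == (limit + step)) -> false; result = 0; [idx=3]; result = -21; [idx=4]; result = -41; [idx=5]; result = -60; [idx=6]; result = -78; [idx=7]; result = -95; total = 8; return 7; eval_b: total = 6; count = 12; (((limit - 0) * limit) != (limit + step)) -> true; delta = -12; total = 6; result = 0; [idx=3]; result = -21; [idx=4]; result = -41; [idx=5]; result = -60; [idx=6]; result = -78; [idx=7]; result = -95; total = 8; return 7; agreement on 7.
Checked all 120 inputs in the declared domain: the outputs agree on every one.
verdict: equivalent


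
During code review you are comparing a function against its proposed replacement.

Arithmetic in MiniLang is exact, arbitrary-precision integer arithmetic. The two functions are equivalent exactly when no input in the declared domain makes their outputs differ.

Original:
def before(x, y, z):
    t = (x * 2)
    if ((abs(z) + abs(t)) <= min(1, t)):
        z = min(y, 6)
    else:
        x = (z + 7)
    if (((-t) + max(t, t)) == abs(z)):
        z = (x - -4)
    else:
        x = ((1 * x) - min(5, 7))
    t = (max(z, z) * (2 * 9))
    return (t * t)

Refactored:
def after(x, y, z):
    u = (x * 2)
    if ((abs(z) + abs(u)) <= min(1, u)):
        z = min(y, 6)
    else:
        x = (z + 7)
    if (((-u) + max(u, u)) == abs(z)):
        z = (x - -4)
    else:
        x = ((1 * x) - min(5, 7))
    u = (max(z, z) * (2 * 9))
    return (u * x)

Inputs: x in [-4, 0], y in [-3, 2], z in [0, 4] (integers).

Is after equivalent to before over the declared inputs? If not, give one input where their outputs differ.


These are not equivalent — on x=-4, y=-3, z=0 the outputs split (39204 vs 1386).
before: t = -8; ((abs(z) + abs(t)) <= min(1, t)) -> false; x = 7; (((-t) + max(t, t)) == abs(z)) -> true; z = 11; t = 198; return 39204
after: u = -8; ((abs(z) + abs(u)) <= min(1, u)) -> false; x = 7; (((-u) + max(u, u)) == abs(z)) -> true; z = 11; u = 198; return 1386
verdict: not equivalent; witness: x=-4, y=-3, z=0


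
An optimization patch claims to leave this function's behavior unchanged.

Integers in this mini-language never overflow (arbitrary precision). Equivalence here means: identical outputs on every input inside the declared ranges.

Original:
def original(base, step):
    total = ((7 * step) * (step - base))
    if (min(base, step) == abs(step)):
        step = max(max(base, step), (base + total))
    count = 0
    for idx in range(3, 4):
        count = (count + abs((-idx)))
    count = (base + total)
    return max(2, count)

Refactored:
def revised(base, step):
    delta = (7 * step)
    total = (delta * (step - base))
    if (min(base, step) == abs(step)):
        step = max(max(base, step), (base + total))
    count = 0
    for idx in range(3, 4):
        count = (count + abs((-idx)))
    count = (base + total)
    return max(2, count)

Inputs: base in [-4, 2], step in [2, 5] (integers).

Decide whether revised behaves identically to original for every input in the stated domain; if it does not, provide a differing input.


Equivalent — the differences include statement counts differ; and local variable names differ, yet no declared input distinguishes the two.
Tracing base=0, step=4: original: total = 112; (min(base, step) == abs(step)) -> false; count = 0; [idx=3]; count = 3; count = 112; return 112 | revised: delta = 28; total = 112; (min(base, step) == abs(step)) -> false; count = 0; [idx=3]; count = 3; count = 112; return 112 — matching result 112.
An exhaustive pass over the 28 declared inputs shows identical outputs.
verdict: equivalent


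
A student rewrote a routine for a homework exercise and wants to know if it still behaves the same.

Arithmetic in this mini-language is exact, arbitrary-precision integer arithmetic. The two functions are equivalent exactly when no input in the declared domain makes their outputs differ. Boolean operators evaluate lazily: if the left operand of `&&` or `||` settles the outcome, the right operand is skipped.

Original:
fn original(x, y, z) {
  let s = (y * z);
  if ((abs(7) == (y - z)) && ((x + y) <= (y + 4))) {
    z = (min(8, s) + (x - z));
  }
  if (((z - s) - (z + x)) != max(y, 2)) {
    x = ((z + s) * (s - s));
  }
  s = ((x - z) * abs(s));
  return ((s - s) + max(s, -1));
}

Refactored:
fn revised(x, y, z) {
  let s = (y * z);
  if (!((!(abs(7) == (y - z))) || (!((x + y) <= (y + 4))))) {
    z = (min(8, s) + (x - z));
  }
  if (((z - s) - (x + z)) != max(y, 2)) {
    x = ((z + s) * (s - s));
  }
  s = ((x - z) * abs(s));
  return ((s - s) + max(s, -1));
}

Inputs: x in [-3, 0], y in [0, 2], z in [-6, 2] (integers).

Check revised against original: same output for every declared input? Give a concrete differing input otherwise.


Behavior is preserved: although boolean connective usage differs, the outputs never diverge.
Tracing x=-2, y=2, z=-4: original: s := -8 | ((abs(7) == (y - z)) && ((x + y) <= (y + 4))): false | (((z - s) - (z + x)) != max(y, 2)): true | x := 0 | s := 32 | result 32 | revised: s := -8 | (!((!(abs(7) == (y - z))) || (!((x + y) <= (y + 4))))): false | (((z - s) - (x + z)) != max(y, 2)): true | x := 0 | s := 32 | result 32 — matching result 32.
Checked all 108 inputs in the declared domain: the outputs agree on every one.
verdict: equivalent


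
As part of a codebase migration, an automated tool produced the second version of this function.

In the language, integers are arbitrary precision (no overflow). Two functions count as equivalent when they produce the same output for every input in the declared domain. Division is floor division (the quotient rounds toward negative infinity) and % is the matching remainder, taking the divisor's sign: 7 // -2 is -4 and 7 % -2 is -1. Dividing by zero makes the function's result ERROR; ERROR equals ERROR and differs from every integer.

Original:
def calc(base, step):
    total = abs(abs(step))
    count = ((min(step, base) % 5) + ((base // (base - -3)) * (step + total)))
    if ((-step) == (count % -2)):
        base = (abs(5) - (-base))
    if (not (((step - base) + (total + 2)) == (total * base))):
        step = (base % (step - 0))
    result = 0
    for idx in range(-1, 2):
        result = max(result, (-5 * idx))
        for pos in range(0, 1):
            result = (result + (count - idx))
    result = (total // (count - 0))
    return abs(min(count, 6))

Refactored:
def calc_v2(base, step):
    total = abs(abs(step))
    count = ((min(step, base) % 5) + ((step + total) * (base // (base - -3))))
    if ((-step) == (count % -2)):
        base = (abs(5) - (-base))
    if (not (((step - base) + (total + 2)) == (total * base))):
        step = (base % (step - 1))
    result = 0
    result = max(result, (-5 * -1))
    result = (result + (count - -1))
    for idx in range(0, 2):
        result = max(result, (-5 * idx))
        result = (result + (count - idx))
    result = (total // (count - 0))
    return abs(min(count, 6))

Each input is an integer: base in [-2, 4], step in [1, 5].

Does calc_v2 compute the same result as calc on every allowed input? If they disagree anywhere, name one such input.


The rewrite breaks on base=-2, step=1, where the results are 1 and ERROR.
calc: total := 1 | count := -1 | ((-step) == (count % -2)): true | base := 3 | (not (((step - base) + (total + 2)) == (total * base))): true | step := 0 | result := 0 | iter idx=-1: | result := 5 | iter pos=0: | result := 5 | iter idx=0: | result := 5 | iter pos=0: | result := 4 | iter idx=1: | result := 4 | iter pos=0: | result := 2 | result := -1 | result 1
calc_v2: total := 1 | count := -1 | ((-step) == (count % -2)): true | base := 3 | (not (((step - base) + (total + 2)) == (total * base))): true | divide-by-zero, output ERROR
verdict: not equivalent; witness: base=-2, step=1


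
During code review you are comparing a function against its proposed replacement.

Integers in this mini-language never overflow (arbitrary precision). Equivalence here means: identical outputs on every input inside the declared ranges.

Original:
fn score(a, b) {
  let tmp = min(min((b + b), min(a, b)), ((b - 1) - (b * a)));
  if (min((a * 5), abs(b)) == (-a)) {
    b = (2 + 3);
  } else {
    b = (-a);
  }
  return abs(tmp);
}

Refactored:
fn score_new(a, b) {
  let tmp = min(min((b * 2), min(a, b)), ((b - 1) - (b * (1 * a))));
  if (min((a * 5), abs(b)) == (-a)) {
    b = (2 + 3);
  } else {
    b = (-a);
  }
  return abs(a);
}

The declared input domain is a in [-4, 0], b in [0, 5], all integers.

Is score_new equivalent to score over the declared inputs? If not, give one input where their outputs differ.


There is a counterexample at a=0, b=0: 1 on one side, 0 on the other.
score: tmp becomes -1; next (min((a * 5), abs(b)) == (-a)) evaluates to true; next b becomes 5; next final value 1
score_new: tmp becomes -1; next (min((a * 5), abs(b)) == (-a)) evaluates to true; next b becomes 5; next final value 0
verdict: not equivalent; witness: a=0, b=0


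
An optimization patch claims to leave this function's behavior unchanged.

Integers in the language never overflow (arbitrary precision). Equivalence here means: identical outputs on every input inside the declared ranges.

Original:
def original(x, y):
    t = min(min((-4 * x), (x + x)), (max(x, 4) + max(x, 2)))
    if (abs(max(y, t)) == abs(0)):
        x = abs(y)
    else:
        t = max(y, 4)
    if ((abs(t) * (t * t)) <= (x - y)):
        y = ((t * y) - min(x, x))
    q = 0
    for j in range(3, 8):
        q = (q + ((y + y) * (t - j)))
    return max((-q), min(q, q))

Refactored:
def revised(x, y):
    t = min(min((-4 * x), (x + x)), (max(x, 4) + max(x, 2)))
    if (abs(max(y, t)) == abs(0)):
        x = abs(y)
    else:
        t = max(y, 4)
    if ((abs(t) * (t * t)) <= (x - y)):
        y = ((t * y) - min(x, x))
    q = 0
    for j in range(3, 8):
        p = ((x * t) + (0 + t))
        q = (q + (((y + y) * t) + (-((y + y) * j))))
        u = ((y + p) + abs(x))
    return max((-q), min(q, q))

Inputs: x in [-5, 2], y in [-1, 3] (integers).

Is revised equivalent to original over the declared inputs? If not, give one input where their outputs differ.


Reading the diff, among the changes: min/max/abs usage differs, plus arithmetic usage differs, plus local variable names differ, plus constant usage differs, plus statement counts differ.
Spot check at x=0, y=0 — original: t becomes 0; next (abs(max(y, t)) == abs(0)) evaluates to true; next x becomes 0; next ((abs(t) * (t * t)) <= (x - y)) evaluates to true; next y becomes 0; next q becomes 0; next at j=3:; next q becomes 0; next at j=4:; next q becomes 0; next at j=5:; next q becomes 0; next at j=6:; next q becomes 0; next at j=7:; next q becomes 0; next final value 0. revised: t becomes 0; next (abs(max(y, t)) == abs(0)) evaluates to true; next x becomes 0; next ((abs(t) * (t * t)) <= (x - y)) evaluates to true; next y becomes 0; next q becomes 0; next at j=3:; next p becomes 0; next q becomes 0; next u becomes 0; next at j=4:; next p becomes 0; next q becomes 0; next u becomes 0; next at j=5:; next p becomes 0; next q becomes 0; next u becomes 0; next at j=6:; next p becomes 0; next q becomes 0; next u becomes 0; next at j=7:; next p becomes 0; next q becomes 0; next u becomes 0; next final value 0. Both give 0.
Across all 40 domain points the two functions coincide.
verdict: equivalent
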